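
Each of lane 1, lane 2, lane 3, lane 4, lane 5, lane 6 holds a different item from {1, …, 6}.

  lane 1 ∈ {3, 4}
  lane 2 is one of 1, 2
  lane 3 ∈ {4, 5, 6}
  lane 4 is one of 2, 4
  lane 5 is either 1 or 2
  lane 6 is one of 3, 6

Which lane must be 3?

lane 1

Among the 6 variables, 5 fits only lane 3 (and all 6 values in {1, 2, 3, 4, 5, 6} must be used), so lane 3 = 5.
Among the 5 still-open variables, 6 fits only lane 6 (and all 5 values in {1, 2, 3, 4, 6} must be used), so lane 6 = 6.
The 4 still-open variables draw from only 4 values {1, 2, 3, 4}, so each is used; only lane 1 can be 3, hence lane 1 = 3.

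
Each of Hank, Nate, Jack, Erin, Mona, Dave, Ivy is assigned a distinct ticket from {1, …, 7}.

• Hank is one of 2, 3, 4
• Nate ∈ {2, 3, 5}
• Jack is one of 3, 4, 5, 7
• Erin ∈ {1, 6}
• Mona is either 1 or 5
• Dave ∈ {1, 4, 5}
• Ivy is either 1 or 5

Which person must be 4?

The 7 variables draw from only 7 values {1, 2, 3, 4, 5, 6, 7}, so each is used; only Erin can be 6, hence Erin = 6.
The 6 still-open variables draw from only 6 values {1, 2, 3, 4, 5, 7}, so each is used; only Jack can be 7, hence Jack = 7.
Mona and Ivy share exactly the 2 values {1, 5}; by pigeonhole those values go to them, so strike 1, 5 from Nate, Dave.
So 4 goes to Dave.

Dave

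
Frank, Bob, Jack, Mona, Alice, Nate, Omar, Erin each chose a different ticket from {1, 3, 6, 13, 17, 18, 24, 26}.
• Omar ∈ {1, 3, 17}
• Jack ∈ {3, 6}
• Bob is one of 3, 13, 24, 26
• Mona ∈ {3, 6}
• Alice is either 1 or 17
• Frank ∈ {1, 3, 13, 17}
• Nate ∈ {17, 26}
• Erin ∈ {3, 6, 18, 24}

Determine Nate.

26

The 8 variables draw from only 8 values {1, 3, 6, 13, 17, 18, 24, 26}, so each is used; only Erin can be 18, hence Erin = 18.
The 7 still-open variables together cover exactly {1, 3, 6, 13, 17, 24, 26} — 7 values for 7 variables — and 24 appears only in Bob's list, so Bob = 24.
The 6 still-open variables together cover exactly {1, 3, 6, 13, 17, 26} — 6 values for 6 variables — and 13 appears only in Frank's list, so Frank = 13.
Among the 5 still-open variables, 26 fits only Nate (and all 5 values in {1, 3, 6, 17, 26} must be used), so Nate = 26.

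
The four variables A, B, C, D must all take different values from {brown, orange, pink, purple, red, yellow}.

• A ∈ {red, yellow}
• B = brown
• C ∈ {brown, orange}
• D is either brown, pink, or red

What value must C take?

B's domain is down to {brown}, so B = brown. Strike brown from C, D.
So C = orange.

orange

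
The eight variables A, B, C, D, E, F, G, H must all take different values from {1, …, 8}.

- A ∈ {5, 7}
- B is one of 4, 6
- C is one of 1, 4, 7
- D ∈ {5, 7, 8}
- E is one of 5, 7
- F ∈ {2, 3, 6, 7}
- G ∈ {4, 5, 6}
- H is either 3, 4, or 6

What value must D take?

Among the 8 variables, 1 fits only C (and all 8 values in {1, 2, 3, 4, 5, 6, 7, 8} must be used), so C = 1.
The 7 still-open variables draw from only 7 values {2, 3, 4, 5, 6, 7, 8}, so each is used; only F can be 2, hence F = 2.
The 6 still-open variables draw from only 6 values {3, 4, 5, 6, 7, 8}, so each is used; only H can be 3, hence H = 3.
Among the 5 still-open variables, 8 fits only D (and all 5 values in {4, 5, 6, 7, 8} must be used), so D = 8.

8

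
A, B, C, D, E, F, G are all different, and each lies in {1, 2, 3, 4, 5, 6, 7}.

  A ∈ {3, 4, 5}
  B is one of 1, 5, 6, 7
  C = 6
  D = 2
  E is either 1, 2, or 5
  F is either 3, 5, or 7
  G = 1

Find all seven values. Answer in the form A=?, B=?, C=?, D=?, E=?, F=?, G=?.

C's domain is down to {6}, so C = 6. So B can't be 6.
D must be 2 (only option left). Strike 2 from E.
G has just one choice, so G = 1. So B, E can't be 1.
That leaves E = 5. So A, B, F can't be 5.
B's domain is down to {7}, so B = 7. Remove 7 from F.
That leaves F = 3. Eliminate 3 elsewhere: A.
A's domain is down to {4}, so A = 4.

A=4, B=7, C=6, D=2, E=5, F=3, G=1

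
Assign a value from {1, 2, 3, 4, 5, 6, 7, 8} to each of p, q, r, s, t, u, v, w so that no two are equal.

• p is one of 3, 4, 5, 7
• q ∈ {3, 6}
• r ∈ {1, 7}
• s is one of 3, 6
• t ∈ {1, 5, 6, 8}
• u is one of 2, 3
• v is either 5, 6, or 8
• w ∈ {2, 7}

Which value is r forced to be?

Among the 8 variables, 4 fits only p (and all 8 values in {1, 2, 3, 4, 5, 6, 7, 8} must be used), so p = 4.
q and s between them cover only {3, 6} — a naked pair. Remove those values from t, u, v.
u's domain is down to {2}, so u = 2. So w can't be 2.
w's domain is down to {7}, so w = 7. Strike 7 from r.
So r = 1.

1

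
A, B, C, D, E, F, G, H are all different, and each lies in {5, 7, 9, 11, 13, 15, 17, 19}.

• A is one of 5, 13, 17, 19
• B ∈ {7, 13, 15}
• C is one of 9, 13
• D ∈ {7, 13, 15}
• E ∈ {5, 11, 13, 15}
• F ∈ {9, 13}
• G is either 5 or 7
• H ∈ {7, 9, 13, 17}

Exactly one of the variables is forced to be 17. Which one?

Among the 8 variables, 11 fits only E (and all 8 values in {5, 7, 9, 11, 13, 15, 17, 19} must be used), so E = 11.
Among the 7 still-open variables, 19 fits only A (and all 7 values in {5, 7, 9, 13, 15, 17, 19} must be used), so A = 19.
The 6 still-open variables draw from only 6 values {5, 7, 9, 13, 15, 17}, so each is used; only G can be 5, hence G = 5.
The 5 still-open variables draw from only 5 values {7, 9, 13, 15, 17}, so each is used; only H can be 17, hence H = 17.

H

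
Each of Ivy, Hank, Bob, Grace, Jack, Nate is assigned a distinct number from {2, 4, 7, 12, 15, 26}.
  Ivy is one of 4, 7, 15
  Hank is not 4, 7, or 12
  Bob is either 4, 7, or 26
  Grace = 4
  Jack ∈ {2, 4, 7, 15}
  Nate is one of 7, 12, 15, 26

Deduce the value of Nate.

12

Grace must be 4 (only option left). Strike 4 from Ivy, Bob, Jack.
Among the 5 still-open variables, 12 fits only Nate (and all 5 values in {2, 7, 12, 15, 26} must be used), so Nate = 12.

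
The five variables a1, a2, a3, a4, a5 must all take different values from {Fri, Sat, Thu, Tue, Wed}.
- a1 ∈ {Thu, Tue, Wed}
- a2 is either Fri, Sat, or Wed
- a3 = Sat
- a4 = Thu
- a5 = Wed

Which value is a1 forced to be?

a3 has just one choice, so a3 = Sat. Eliminate Sat elsewhere: a2.
a4's domain is down to {Thu}, so a4 = Thu. So a1 can't be Thu.
a5's domain is down to {Wed}, so a5 = Wed. Eliminate Wed elsewhere: a1, a2.
So a1 = Tue.

Tue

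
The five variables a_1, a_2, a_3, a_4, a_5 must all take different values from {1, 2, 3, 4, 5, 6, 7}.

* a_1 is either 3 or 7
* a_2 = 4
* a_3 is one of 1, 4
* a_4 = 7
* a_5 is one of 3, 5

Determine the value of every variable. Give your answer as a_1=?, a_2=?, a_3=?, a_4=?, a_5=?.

a_2's domain is down to {4}, so a_2 = 4. Remove 4 from a_3.
a_3 has just one choice, so a_3 = 1.
a_4 must be 7 (only option left). Eliminate 7 elsewhere: a_1.
That leaves a_1 = 3. So a_5 can't be 3.
That leaves a_5 = 5.

a_1=3, a_2=4, a_3=1, a_4=7, a_5=5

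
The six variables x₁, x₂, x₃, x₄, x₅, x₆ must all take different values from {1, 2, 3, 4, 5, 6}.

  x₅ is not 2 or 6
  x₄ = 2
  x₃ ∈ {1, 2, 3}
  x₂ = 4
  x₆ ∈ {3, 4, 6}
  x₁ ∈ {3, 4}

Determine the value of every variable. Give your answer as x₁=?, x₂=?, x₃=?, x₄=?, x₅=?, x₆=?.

x₂ has just one choice, so x₂ = 4. So x₁, x₅, x₆ can't be 4.
That leaves x₄ = 2. Remove 2 from x₃.
x₁ must be 3 (only option left). Strike 3 from x₃, x₅, x₆.
x₃ has just one choice, so x₃ = 1. Eliminate 1 elsewhere: x₅.
x₅ must be 5 (only option left).
That leaves x₆ = 6.

x₁=3, x₂=4, x₃=1, x₄=2, x₅=5, x₆=6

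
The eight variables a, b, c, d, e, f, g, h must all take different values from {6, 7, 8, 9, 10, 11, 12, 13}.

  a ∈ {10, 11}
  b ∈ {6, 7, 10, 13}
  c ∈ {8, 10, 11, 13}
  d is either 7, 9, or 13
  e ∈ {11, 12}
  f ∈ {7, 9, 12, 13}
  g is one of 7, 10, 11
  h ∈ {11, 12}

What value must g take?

7

Among the 8 variables, 6 fits only b (and all 8 values in {6, 7, 8, 9, 10, 11, 12, 13} must be used), so b = 6.
The 7 still-open variables together cover exactly {7, 8, 9, 10, 11, 12, 13} — 7 values for 7 variables — and 8 appears only in c's list, so c = 8.
The 2 variables e and h are confined to {11, 12}, which locks those values in; drop them from a, f, g.
a must be 10 (only option left). Eliminate 10 elsewhere: g.
So g = 7.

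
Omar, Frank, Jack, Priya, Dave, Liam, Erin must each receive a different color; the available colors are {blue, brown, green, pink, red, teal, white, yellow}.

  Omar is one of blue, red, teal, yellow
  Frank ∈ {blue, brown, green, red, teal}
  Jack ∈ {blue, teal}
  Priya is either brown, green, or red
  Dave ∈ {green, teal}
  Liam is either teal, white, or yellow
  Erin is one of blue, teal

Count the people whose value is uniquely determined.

The 7 variables together cover exactly {blue, brown, green, red, teal, white, yellow} — 7 values for 7 variables — and white appears only in Liam's list, so Liam = white.
The 6 still-open variables draw from only 6 values {blue, brown, green, red, teal, yellow}, so each is used; only Omar can be yellow, hence Omar = yellow.
The 2 variables Jack and Erin are confined to {blue, teal}, which locks those values in; drop them from Frank, Dave.
Dave must be green (only option left). So Frank, Priya can't be green.
Determined: Omar=yellow, Dave=green, Liam=white. The other people each still have more than one consistent value. That makes 3.

3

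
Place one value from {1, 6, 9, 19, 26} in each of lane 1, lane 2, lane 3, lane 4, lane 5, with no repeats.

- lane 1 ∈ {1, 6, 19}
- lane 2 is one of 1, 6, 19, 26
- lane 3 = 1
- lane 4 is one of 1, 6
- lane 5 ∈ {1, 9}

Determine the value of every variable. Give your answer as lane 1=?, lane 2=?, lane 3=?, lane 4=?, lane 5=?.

lane 3 has just one choice, so lane 3 = 1. Remove 1 from lane 1, lane 2, lane 4, lane 5.
lane 4 has just one choice, so lane 4 = 6. Remove 6 from lane 1, lane 2.
lane 5 must be 9 (only option left).
That leaves lane 1 = 19. Strike 19 from lane 2.
lane 2's domain is down to {26}, so lane 2 = 26.

lane 1=19, lane 2=26, lane 3=1, lane 4=6, lane 5=9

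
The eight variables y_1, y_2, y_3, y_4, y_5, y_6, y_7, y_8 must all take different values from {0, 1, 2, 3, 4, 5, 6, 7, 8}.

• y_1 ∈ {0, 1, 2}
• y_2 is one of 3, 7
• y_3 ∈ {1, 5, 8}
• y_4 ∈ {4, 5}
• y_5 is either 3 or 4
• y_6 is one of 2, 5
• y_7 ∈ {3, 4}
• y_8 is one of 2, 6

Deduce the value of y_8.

y_5 and y_7 between them cover only {3, 4} — a naked pair. Remove those values from y_2, y_4.
y_2's domain is down to {7}, so y_2 = 7.
y_4's domain is down to {5}, so y_4 = 5. Strike 5 from y_3, y_6.
y_6's domain is down to {2}, so y_6 = 2. Strike 2 from y_1, y_8.
So y_8 = 6.

6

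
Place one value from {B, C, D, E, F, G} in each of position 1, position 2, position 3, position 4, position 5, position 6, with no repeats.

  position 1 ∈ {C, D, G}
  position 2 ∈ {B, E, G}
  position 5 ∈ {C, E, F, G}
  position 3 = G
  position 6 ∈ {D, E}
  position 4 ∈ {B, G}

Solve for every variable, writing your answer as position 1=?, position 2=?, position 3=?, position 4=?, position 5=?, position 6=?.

position 3 has just one choice, so position 3 = G. Eliminate G elsewhere: position 1, position 2, position 4, position 5.
position 4 must be B (only option left). Strike B from position 2.
That leaves position 2 = E. Strike E from position 5, position 6.
position 6 must be D (only option left). So position 1 can't be D.
position 1 has just one choice, so position 1 = C. Remove C from position 5.
position 5 must be F (only option left).

position 1=C, position 2=E, position 3=G, position 4=B, position 5=F, position 6=D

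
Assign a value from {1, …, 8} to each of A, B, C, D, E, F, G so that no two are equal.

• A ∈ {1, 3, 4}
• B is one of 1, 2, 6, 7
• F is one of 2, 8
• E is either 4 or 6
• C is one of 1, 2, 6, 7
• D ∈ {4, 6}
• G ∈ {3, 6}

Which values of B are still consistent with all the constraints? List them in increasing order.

Among the 7 variables, 8 fits only F (and all 7 values in {1, 2, 3, 4, 6, 7, 8} must be used), so F = 8.
D and E between them cover only {4, 6} — a naked pair. Remove those values from A, B, C, G.
G has just one choice, so G = 3. Strike 3 from A.
A must be 1 (only option left). Strike 1 from B, C.
No further eliminations apply; B can still be any of 2, 7.

2, 7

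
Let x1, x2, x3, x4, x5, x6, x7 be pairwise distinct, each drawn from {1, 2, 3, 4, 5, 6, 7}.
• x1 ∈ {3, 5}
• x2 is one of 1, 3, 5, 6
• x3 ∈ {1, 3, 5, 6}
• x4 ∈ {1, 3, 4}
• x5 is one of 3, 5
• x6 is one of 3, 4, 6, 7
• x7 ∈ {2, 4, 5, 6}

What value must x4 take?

4

The 7 variables together cover exactly {1, 2, 3, 4, 5, 6, 7} — 7 values for 7 variables — and 2 appears only in x7's list, so x7 = 2.
The 6 still-open variables draw from only 6 values {1, 3, 4, 5, 6, 7}, so each is used; only x6 can be 7, hence x6 = 7.
The 5 still-open variables together cover exactly {1, 3, 4, 5, 6} — 5 values for 5 variables — and 4 appears only in x4's list, so x4 = 4.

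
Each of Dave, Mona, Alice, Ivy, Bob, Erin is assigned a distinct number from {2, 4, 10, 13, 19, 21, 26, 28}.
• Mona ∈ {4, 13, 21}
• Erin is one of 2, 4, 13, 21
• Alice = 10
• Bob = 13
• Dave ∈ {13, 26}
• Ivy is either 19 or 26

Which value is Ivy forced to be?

Alice has just one choice, so Alice = 10.
Bob must be 13 (only option left). Strike 13 from Dave, Mona, Erin.
Dave must be 26 (only option left). Remove 26 from Ivy.
So Ivy = 19.

19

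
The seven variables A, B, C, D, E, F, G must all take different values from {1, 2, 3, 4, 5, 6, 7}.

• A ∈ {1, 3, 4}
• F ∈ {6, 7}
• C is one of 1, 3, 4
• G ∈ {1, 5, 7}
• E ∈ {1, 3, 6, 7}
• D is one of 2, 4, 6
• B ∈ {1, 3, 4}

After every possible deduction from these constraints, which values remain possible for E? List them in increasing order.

6, 7

The 7 variables together cover exactly {1, 2, 3, 4, 5, 6, 7} — 7 values for 7 variables — and 2 appears only in D's list, so D = 2.
The 6 still-open variables draw from only 6 values {1, 3, 4, 5, 6, 7}, so each is used; only G can be 5, hence G = 5.
A, B, C share exactly the 3 values {1, 3, 4}; by pigeonhole those values go to them, so strike 1, 3, 4 from E.
No further eliminations apply; E can still be any of 6, 7.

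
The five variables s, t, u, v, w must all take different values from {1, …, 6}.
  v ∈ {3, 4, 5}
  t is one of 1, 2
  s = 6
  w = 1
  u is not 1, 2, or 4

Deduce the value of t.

s has just one choice, so s = 6. Strike 6 from u.
That leaves w = 1. Remove 1 from t.
So t = 2.

2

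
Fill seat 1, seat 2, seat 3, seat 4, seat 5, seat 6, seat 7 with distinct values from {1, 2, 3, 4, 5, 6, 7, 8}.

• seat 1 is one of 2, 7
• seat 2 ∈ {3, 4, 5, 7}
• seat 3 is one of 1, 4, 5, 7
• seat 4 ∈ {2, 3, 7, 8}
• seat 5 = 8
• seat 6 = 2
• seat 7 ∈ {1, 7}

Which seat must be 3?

seat 5's domain is down to {8}, so seat 5 = 8. So seat 4 can't be 8.
seat 6 has just one choice, so seat 6 = 2. So seat 1, seat 4 can't be 2.
seat 1 has just one choice, so seat 1 = 7. Remove 7 from seat 2, seat 3, seat 4, seat 7.

seat 4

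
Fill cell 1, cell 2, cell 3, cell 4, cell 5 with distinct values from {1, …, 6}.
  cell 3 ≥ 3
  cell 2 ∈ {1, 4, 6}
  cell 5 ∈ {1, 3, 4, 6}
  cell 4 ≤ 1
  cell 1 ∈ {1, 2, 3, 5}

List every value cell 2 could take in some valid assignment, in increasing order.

cell 4's domain is down to {1}, so cell 4 = 1. So cell 1, cell 2, cell 5 can't be 1.
No further eliminations apply; cell 2 can still be any of 4, 6.

4, 6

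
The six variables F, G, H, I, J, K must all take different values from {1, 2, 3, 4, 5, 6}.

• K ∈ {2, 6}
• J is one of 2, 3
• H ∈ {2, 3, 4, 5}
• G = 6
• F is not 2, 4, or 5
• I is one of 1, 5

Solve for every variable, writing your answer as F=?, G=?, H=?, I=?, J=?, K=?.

G's domain is down to {6}, so G = 6. Eliminate 6 elsewhere: F, K.
K must be 2 (only option left). Strike 2 from H, J.
J has just one choice, so J = 3. Strike 3 from F, H.
F's domain is down to {1}, so F = 1. Eliminate 1 elsewhere: I.
I has just one choice, so I = 5. Eliminate 5 elsewhere: H.
H has just one choice, so H = 4.

F=1, G=6, H=4, I=5, J=3, K=2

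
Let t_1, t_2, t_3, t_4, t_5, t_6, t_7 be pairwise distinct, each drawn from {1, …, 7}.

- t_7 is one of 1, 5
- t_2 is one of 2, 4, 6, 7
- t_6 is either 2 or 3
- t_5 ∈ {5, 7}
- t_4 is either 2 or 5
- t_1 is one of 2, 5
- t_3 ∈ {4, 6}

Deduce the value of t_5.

Among the 7 variables, 1 fits only t_7 (and all 7 values in {1, 2, 3, 4, 5, 6, 7} must be used), so t_7 = 1.
Among the 6 still-open variables, 3 fits only t_6 (and all 6 values in {2, 3, 4, 5, 6, 7} must be used), so t_6 = 3.
The 2 variables t_1 and t_4 are confined to {2, 5}, which locks those values in; drop them from t_2, t_5.
So t_5 = 7.

7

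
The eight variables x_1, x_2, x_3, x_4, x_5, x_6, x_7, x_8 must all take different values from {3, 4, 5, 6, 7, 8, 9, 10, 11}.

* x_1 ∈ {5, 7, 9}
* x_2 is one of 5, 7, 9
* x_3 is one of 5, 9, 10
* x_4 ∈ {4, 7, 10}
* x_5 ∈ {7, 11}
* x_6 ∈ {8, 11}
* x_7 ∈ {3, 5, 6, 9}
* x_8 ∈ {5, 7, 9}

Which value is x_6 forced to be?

x_1, x_2, x_8 between them cover only {5, 7, 9} — a naked triple. Remove those values from x_3, x_4, x_5, x_7.
That leaves x_3 = 10. Eliminate 10 elsewhere: x_4.
x_4's domain is down to {4}, so x_4 = 4.
x_5's domain is down to {11}, so x_5 = 11. So x_6 can't be 11.
So x_6 = 8.

8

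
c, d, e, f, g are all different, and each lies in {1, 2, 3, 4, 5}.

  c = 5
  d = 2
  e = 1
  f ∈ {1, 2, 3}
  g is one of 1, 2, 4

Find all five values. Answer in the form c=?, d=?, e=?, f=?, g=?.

c=5, d=2, e=1, f=3, g=4

c has just one choice, so c = 5.
That leaves d = 2. So f, g can't be 2.
e has just one choice, so e = 1. Eliminate 1 elsewhere: f, g.
f has just one choice, so f = 3.
That leaves g = 4.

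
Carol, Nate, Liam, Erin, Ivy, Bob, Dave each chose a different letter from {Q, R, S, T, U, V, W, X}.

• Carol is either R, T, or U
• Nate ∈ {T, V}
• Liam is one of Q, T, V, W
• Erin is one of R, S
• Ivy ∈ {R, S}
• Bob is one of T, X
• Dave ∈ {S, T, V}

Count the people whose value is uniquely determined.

2

The 2 variables Erin and Ivy are confined to {R, S}, which locks those values in; drop them from Carol, Dave.
The 2 variables Nate and Dave are confined to {T, V}, which locks those values in; drop them from Carol, Liam, Bob.
Carol's domain is down to {U}, so Carol = U.
That leaves Bob = X.
Determined: Carol=U, Bob=X. The other people each still have more than one consistent value. That makes 2.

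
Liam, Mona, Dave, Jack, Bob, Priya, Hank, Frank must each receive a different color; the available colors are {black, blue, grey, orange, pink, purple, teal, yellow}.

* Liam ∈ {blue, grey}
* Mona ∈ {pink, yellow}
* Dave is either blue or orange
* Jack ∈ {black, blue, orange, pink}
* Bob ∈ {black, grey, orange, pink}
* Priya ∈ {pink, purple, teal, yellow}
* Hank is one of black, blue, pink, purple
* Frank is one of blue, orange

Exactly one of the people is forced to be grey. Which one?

The 8 variables together cover exactly {black, blue, grey, orange, pink, purple, teal, yellow} — 8 values for 8 variables — and teal appears only in Priya's list, so Priya = teal.
The 7 still-open variables together cover exactly {black, blue, grey, orange, pink, purple, yellow} — 7 values for 7 variables — and purple appears only in Hank's list, so Hank = purple.
The 6 still-open variables draw from only 6 values {black, blue, grey, orange, pink, yellow}, so each is used; only Mona can be yellow, hence Mona = yellow.
Dave and Frank share exactly the 2 values {blue, orange}; by pigeonhole those values go to them, so strike blue, orange from Liam, Jack, Bob.
So grey goes to Liam.

Liam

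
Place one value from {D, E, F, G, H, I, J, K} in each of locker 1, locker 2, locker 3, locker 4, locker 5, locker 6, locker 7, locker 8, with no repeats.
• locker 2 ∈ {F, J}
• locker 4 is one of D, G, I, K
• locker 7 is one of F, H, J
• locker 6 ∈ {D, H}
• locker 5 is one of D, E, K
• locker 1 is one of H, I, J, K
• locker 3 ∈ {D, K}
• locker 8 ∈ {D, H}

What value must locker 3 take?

The 8 variables draw from only 8 values {D, E, F, G, H, I, J, K}, so each is used; only locker 5 can be E, hence locker 5 = E.
Among the 7 still-open variables, G fits only locker 4 (and all 7 values in {D, F, G, H, I, J, K} must be used), so locker 4 = G.
Among the 6 still-open variables, I fits only locker 1 (and all 6 values in {D, F, H, I, J, K} must be used), so locker 1 = I.
The 5 still-open variables draw from only 5 values {D, F, H, J, K}, so each is used; only locker 3 can be K, hence locker 3 = K.

K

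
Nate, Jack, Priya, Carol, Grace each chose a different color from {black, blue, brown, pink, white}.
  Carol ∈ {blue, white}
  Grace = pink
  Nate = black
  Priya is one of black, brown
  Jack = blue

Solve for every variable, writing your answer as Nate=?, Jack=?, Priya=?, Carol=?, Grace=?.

Nate=black, Jack=blue, Priya=brown, Carol=white, Grace=pink

Nate's domain is down to {black}, so Nate = black. So Priya can't be black.
Jack must be blue (only option left). So Carol can't be blue.
That leaves Priya = brown.
Carol's domain is down to {white}, so Carol = white.
That leaves Grace = pink.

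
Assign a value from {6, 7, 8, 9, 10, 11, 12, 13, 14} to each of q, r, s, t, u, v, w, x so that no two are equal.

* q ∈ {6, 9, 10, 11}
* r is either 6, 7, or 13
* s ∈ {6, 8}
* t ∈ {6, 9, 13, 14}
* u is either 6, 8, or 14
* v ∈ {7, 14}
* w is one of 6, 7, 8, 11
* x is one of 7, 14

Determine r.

13

Among the 8 variables, 10 fits only q (and all 8 values in {6, 7, 8, 9, 10, 11, 13, 14} must be used), so q = 10.
Among the 7 still-open variables, 9 fits only t (and all 7 values in {6, 7, 8, 9, 11, 13, 14} must be used), so t = 9.
The 6 still-open variables draw from only 6 values {6, 7, 8, 11, 13, 14}, so each is used; only w can be 11, hence w = 11.
Among the 5 still-open variables, 13 fits only r (and all 5 values in {6, 7, 8, 13, 14} must be used), so r = 13.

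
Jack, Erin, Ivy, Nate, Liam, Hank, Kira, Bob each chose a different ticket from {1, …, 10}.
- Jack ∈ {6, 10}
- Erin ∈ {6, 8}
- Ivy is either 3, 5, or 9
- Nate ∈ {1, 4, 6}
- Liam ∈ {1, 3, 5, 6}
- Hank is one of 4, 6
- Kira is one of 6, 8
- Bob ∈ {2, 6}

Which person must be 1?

The 2 variables Erin and Kira are confined to {6, 8}, which locks those values in; drop them from Jack, Nate, Liam, Hank, Bob.
That leaves Jack = 10.
That leaves Hank = 4. Remove 4 from Nate.
So 1 goes to Nate.

Nate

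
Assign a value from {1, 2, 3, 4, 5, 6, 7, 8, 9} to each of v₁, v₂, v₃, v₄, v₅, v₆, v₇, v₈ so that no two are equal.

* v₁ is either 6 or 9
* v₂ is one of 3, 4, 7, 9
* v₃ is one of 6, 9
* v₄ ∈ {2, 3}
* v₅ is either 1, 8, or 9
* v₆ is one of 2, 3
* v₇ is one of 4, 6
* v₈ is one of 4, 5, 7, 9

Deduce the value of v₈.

The 2 variables v₁ and v₃ are confined to {6, 9}, which locks those values in; drop them from v₂, v₅, v₇, v₈.
v₇ has just one choice, so v₇ = 4. Strike 4 from v₂, v₈.
v₄ and v₆ share exactly the 2 values {2, 3}; by pigeonhole those values go to them, so strike 2, 3 from v₂.
That leaves v₂ = 7. Remove 7 from v₈.
So v₈ = 5.

5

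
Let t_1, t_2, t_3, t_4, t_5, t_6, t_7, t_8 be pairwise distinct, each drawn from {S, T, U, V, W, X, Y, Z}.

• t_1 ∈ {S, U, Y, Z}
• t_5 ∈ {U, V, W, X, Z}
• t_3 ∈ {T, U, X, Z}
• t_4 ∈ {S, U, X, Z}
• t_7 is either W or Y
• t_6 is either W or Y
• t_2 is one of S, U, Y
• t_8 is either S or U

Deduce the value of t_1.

Z

The 8 variables draw from only 8 values {S, T, U, V, W, X, Y, Z}, so each is used; only t_3 can be T, hence t_3 = T.
The 7 still-open variables draw from only 7 values {S, U, V, W, X, Y, Z}, so each is used; only t_5 can be V, hence t_5 = V.
The 6 still-open variables together cover exactly {S, U, W, X, Y, Z} — 6 values for 6 variables — and X appears only in t_4's list, so t_4 = X.
The 5 still-open variables together cover exactly {S, U, W, Y, Z} — 5 values for 5 variables — and Z appears only in t_1's list, so t_1 = Z.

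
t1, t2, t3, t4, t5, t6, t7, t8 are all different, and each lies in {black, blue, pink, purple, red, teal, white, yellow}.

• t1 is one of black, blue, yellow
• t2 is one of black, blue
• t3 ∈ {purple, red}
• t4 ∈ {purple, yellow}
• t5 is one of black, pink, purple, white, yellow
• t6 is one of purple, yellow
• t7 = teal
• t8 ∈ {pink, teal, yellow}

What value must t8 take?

pink

t7's domain is down to {teal}, so t7 = teal. So t8 can't be teal.
The 7 still-open variables together cover exactly {black, blue, pink, purple, red, white, yellow} — 7 values for 7 variables — and red appears only in t3's list, so t3 = red.
Among the 6 still-open variables, white fits only t5 (and all 6 values in {black, blue, pink, purple, white, yellow} must be used), so t5 = white.
The 5 still-open variables draw from only 5 values {black, blue, pink, purple, yellow}, so each is used; only t8 can be pink, hence t8 = pink.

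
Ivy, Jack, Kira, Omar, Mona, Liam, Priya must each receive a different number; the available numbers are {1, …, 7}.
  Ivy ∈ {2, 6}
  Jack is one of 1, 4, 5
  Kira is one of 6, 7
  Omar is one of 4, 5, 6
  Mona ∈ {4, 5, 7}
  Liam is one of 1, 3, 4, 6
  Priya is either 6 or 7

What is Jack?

1

Among the 7 variables, 2 fits only Ivy (and all 7 values in {1, 2, 3, 4, 5, 6, 7} must be used), so Ivy = 2.
Among the 6 still-open variables, 3 fits only Liam (and all 6 values in {1, 3, 4, 5, 6, 7} must be used), so Liam = 3.
The 5 still-open variables together cover exactly {1, 4, 5, 6, 7} — 5 values for 5 variables — and 1 appears only in Jack's list, so Jack = 1.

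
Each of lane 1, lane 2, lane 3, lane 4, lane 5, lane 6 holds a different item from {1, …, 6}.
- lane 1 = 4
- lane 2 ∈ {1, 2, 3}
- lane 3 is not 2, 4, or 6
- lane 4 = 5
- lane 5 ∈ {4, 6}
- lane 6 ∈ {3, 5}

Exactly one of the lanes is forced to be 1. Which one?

lane 3

lane 1 has just one choice, so lane 1 = 4. Strike 4 from lane 5.
That leaves lane 4 = 5. Remove 5 from lane 3, lane 6.
That leaves lane 5 = 6.
lane 6's domain is down to {3}, so lane 6 = 3. Strike 3 from lane 2, lane 3.
So 1 goes to lane 3.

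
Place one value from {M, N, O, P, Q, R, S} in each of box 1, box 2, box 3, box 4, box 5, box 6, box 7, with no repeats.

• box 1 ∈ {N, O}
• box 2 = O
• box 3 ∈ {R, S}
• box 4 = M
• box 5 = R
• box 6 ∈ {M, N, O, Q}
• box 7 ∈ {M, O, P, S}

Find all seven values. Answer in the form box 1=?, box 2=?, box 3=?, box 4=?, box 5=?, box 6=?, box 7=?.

box 1=N, box 2=O, box 3=S, box 4=M, box 5=R, box 6=Q, box 7=P

box 2 must be O (only option left). So box 1, box 6, box 7 can't be O.
box 4's domain is down to {M}, so box 4 = M. Strike M from box 6, box 7.
box 5's domain is down to {R}, so box 5 = R. Strike R from box 3.
box 1 must be N (only option left). Eliminate N elsewhere: box 6.
box 3 has just one choice, so box 3 = S. Eliminate S elsewhere: box 7.
That leaves box 6 = Q.
box 7 has just one choice, so box 7 = P.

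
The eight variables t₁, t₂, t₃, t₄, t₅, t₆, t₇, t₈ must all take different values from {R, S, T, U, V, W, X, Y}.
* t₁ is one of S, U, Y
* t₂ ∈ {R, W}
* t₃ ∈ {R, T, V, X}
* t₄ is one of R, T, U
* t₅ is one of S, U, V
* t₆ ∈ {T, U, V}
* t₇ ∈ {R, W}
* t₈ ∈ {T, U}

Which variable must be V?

t₆

The 8 variables draw from only 8 values {R, S, T, U, V, W, X, Y}, so each is used; only t₃ can be X, hence t₃ = X.
The 7 still-open variables together cover exactly {R, S, T, U, V, W, Y} — 7 values for 7 variables — and Y appears only in t₁'s list, so t₁ = Y.
The 6 still-open variables together cover exactly {R, S, T, U, V, W} — 6 values for 6 variables — and S appears only in t₅'s list, so t₅ = S.
The 5 still-open variables together cover exactly {R, T, U, V, W} — 5 values for 5 variables — and V appears only in t₆'s list, so t₆ = V.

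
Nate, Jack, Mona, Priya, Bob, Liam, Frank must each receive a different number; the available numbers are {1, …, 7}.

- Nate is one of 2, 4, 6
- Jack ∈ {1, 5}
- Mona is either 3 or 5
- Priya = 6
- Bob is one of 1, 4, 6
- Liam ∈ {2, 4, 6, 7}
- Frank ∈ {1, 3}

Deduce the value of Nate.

2

Priya has just one choice, so Priya = 6. Eliminate 6 elsewhere: Nate, Bob, Liam.
The 6 still-open variables draw from only 6 values {1, 2, 3, 4, 5, 7}, so each is used; only Liam can be 7, hence Liam = 7.
The 5 still-open variables draw from only 5 values {1, 2, 3, 4, 5}, so each is used; only Nate can be 2, hence Nate = 2.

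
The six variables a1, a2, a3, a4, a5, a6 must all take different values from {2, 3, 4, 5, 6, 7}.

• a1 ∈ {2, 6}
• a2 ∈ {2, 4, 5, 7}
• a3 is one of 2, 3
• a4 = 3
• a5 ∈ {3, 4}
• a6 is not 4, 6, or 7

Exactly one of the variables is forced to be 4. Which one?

a5

a4's domain is down to {3}, so a4 = 3. Strike 3 from a3, a5, a6.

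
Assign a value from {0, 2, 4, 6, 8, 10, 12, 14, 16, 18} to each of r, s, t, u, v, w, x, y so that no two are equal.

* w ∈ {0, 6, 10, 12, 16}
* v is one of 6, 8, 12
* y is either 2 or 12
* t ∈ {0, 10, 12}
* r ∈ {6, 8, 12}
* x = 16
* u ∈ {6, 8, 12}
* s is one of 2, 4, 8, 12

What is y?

x must be 16 (only option left). Strike 16 from w.
The 7 still-open variables together cover exactly {0, 2, 4, 6, 8, 10, 12} — 7 values for 7 variables — and 4 appears only in s's list, so s = 4.
The 6 still-open variables draw from only 6 values {0, 2, 6, 8, 10, 12}, so each is used; only y can be 2, hence y = 2.

2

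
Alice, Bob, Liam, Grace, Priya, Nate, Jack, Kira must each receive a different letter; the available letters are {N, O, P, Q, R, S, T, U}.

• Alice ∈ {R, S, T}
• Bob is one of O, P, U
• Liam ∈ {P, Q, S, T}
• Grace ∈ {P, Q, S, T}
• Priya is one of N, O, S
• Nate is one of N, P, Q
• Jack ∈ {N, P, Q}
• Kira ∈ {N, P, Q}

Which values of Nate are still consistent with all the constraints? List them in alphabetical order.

Among the 8 variables, R fits only Alice (and all 8 values in {N, O, P, Q, R, S, T, U} must be used), so Alice = R.
The 7 still-open variables draw from only 7 values {N, O, P, Q, S, T, U}, so each is used; only Bob can be U, hence Bob = U.
The 6 still-open variables draw from only 6 values {N, O, P, Q, S, T}, so each is used; only Priya can be O, hence Priya = O.
Nate, Jack, Kira between them cover only {N, P, Q} — a naked triple. Remove those values from Liam, Grace.
No further eliminations apply; Nate can still be any of N, P, Q.

N, P, Q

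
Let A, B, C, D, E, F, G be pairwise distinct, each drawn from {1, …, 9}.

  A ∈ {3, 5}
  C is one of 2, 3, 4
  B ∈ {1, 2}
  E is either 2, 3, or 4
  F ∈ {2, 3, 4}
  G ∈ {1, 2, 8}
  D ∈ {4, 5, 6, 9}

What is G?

C, E, F between them cover only {2, 3, 4} — a naked triple. Remove those values from A, B, D, G.
That leaves A = 5. Remove 5 from D.
B must be 1 (only option left). Remove 1 from G.
So G = 8.

8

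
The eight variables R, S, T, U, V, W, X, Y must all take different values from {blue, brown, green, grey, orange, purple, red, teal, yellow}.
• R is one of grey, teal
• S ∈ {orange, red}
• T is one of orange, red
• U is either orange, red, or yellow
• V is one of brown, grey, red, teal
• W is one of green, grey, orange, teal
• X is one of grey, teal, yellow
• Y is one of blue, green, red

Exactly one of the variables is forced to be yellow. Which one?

The 8 variables draw from only 8 values {blue, brown, green, grey, orange, red, teal, yellow}, so each is used; only Y can be blue, hence Y = blue.
The 7 still-open variables together cover exactly {brown, green, grey, orange, red, teal, yellow} — 7 values for 7 variables — and brown appears only in V's list, so V = brown.
The 6 still-open variables draw from only 6 values {green, grey, orange, red, teal, yellow}, so each is used; only W can be green, hence W = green.
S and T share exactly the 2 values {orange, red}; by pigeonhole those values go to them, so strike orange, red from U.
So yellow goes to U.

U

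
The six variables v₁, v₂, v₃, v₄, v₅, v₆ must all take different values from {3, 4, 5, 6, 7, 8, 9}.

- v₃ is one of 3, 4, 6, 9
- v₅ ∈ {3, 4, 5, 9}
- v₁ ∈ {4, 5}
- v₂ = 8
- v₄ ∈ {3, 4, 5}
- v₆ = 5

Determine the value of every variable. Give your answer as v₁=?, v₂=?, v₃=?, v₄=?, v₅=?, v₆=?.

v₂'s domain is down to {8}, so v₂ = 8.
v₆ has just one choice, so v₆ = 5. Remove 5 from v₁, v₄, v₅.
That leaves v₁ = 4. Strike 4 from v₃, v₄, v₅.
v₄ has just one choice, so v₄ = 3. Strike 3 from v₃, v₅.
v₅'s domain is down to {9}, so v₅ = 9. Remove 9 from v₃.
v₃'s domain is down to {6}, so v₃ = 6.

v₁=4, v₂=8, v₃=6, v₄=3, v₅=9, v₆=5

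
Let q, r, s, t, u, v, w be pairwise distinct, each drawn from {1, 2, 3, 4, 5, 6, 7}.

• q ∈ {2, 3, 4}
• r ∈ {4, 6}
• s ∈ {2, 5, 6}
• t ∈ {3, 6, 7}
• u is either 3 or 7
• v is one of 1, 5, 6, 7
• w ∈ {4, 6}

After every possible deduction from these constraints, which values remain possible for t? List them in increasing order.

The 7 variables together cover exactly {1, 2, 3, 4, 5, 6, 7} — 7 values for 7 variables — and 1 appears only in v's list, so v = 1.
The 6 still-open variables together cover exactly {2, 3, 4, 5, 6, 7} — 6 values for 6 variables — and 5 appears only in s's list, so s = 5.
The 5 still-open variables draw from only 5 values {2, 3, 4, 6, 7}, so each is used; only q can be 2, hence q = 2.
r and w share exactly the 2 values {4, 6}; by pigeonhole those values go to them, so strike 4, 6 from t.
No further eliminations apply; t can still be any of 3, 7.

3, 7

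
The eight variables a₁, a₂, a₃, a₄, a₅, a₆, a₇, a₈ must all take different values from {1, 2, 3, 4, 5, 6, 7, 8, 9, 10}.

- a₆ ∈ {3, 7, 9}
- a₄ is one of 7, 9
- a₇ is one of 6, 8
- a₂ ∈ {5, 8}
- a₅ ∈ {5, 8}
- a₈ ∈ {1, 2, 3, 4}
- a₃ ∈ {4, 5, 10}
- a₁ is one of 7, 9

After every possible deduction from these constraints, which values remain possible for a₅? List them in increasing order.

a₁ and a₄ share exactly the 2 values {7, 9}; by pigeonhole those values go to them, so strike 7, 9 from a₆.
a₆ has just one choice, so a₆ = 3. Eliminate 3 elsewhere: a₈.
a₂ and a₅ share exactly the 2 values {5, 8}; by pigeonhole those values go to them, so strike 5, 8 from a₃, a₇.
a₇'s domain is down to {6}, so a₇ = 6.
No further eliminations apply; a₅ can still be any of 5, 8.

5, 8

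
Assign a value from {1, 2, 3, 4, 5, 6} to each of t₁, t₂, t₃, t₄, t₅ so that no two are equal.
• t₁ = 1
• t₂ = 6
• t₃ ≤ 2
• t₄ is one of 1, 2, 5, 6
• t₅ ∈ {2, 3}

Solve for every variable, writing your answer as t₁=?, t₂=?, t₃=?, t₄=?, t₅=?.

t₁=1, t₂=6, t₃=2, t₄=5, t₅=3

t₁ must be 1 (only option left). Eliminate 1 elsewhere: t₃, t₄.
t₂'s domain is down to {6}, so t₂ = 6. Remove 6 from t₄.
t₃ has just one choice, so t₃ = 2. Remove 2 from t₄, t₅.
t₄'s domain is down to {5}, so t₄ = 5.
t₅'s domain is down to {3}, so t₅ = 3.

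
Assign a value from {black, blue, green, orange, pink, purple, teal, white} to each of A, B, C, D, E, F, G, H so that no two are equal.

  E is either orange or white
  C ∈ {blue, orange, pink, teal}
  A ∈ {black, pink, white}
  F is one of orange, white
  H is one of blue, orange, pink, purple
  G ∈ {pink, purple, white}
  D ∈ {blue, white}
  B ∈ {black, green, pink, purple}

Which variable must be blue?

Among the 8 variables, green fits only B (and all 8 values in {black, blue, green, orange, pink, purple, teal, white} must be used), so B = green.
Among the 7 still-open variables, black fits only A (and all 7 values in {black, blue, orange, pink, purple, teal, white} must be used), so A = black.
The 6 still-open variables together cover exactly {blue, orange, pink, purple, teal, white} — 6 values for 6 variables — and teal appears only in C's list, so C = teal.
E and F share exactly the 2 values {orange, white}; by pigeonhole those values go to them, so strike orange, white from D, G, H.
So blue goes to D.

D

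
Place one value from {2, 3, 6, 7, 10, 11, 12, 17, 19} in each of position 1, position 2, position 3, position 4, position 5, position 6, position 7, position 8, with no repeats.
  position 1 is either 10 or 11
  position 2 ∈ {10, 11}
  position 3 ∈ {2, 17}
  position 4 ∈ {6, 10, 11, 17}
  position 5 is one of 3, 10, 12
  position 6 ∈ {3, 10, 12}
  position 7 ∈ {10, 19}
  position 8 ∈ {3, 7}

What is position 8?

7

The 2 variables position 1 and position 2 are confined to {10, 11}, which locks those values in; drop them from position 4, position 5, position 6, position 7.
That leaves position 7 = 19.
position 5 and position 6 between them cover only {3, 12} — a naked pair. Remove those values from position 8.
So position 8 = 7.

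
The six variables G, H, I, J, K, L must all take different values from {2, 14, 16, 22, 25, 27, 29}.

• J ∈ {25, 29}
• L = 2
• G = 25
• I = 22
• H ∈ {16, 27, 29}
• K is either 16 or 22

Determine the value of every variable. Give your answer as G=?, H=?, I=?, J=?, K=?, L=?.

G's domain is down to {25}, so G = 25. Remove 25 from J.
I's domain is down to {22}, so I = 22. So K can't be 22.
That leaves J = 29. Eliminate 29 elsewhere: H.
K's domain is down to {16}, so K = 16. So H can't be 16.
L's domain is down to {2}, so L = 2.
That leaves H = 27.

G=25, H=27, I=22, J=29, K=16, L=2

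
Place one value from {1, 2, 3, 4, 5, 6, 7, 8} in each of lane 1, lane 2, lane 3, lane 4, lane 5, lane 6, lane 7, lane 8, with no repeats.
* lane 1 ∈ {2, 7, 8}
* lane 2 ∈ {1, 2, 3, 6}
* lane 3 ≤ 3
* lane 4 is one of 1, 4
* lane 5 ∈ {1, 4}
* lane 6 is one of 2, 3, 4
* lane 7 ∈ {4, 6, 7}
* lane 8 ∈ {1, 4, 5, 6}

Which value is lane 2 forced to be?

The 8 variables draw from only 8 values {1, 2, 3, 4, 5, 6, 7, 8}, so each is used; only lane 8 can be 5, hence lane 8 = 5.
The 7 still-open variables together cover exactly {1, 2, 3, 4, 6, 7, 8} — 7 values for 7 variables — and 8 appears only in lane 1's list, so lane 1 = 8.
The 6 still-open variables draw from only 6 values {1, 2, 3, 4, 6, 7}, so each is used; only lane 7 can be 7, hence lane 7 = 7.
Among the 5 still-open variables, 6 fits only lane 2 (and all 5 values in {1, 2, 3, 4, 6} must be used), so lane 2 = 6.

6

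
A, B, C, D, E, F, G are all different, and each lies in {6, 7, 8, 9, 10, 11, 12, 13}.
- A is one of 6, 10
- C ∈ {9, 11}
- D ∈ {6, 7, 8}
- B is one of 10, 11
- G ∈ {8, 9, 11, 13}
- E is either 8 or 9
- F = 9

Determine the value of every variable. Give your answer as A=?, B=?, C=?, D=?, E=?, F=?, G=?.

F's domain is down to {9}, so F = 9. Eliminate 9 elsewhere: C, E, G.
C must be 11 (only option left). So B, G can't be 11.
E's domain is down to {8}, so E = 8. Remove 8 from D, G.
G has just one choice, so G = 13.
B must be 10 (only option left). Strike 10 from A.
A must be 6 (only option left). Strike 6 from D.
D's domain is down to {7}, so D = 7.

A=6, B=10, C=11, D=7, E=8, F=9, G=13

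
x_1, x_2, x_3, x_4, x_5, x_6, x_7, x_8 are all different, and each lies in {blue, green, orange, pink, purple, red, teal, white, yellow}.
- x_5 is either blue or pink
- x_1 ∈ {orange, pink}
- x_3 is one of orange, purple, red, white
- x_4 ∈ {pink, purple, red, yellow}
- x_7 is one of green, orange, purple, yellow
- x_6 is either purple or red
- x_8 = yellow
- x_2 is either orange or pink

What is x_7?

green

x_8 has just one choice, so x_8 = yellow. So x_4, x_7 can't be yellow.
The 7 still-open variables together cover exactly {blue, green, orange, pink, purple, red, white} — 7 values for 7 variables — and blue appears only in x_5's list, so x_5 = blue.
The 6 still-open variables together cover exactly {green, orange, pink, purple, red, white} — 6 values for 6 variables — and green appears only in x_7's list, so x_7 = green.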